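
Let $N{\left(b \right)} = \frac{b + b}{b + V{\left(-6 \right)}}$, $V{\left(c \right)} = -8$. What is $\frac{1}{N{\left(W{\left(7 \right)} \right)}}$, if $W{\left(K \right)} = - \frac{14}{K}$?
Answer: $\frac{5}{2} \approx 2.5$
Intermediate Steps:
$N{\left(b \right)} = \frac{2 b}{-8 + b}$ ($N{\left(b \right)} = \frac{b + b}{b - 8} = \frac{2 b}{-8 + b}$)
$\frac{1}{N{\left(W{\left(7 \right)} \right)}} = \frac{1}{2 \left(- \frac{14}{7}\right) \frac{1}{-8 - \frac{14}{7}}} = \frac{1}{2 \left(\left(-14\right) \frac{1}{7}\right) \frac{1}{-8 - 2}} = \frac{1}{2 \left(-2\right) \frac{1}{-8 - 2}} = \frac{1}{2 \left(-2\right) \frac{1}{-10}} = \frac{1}{2 \left(-2\right) \left(- \frac{1}{10}\right)} = \frac{1}{\frac{2}{5}} = \frac{5}{2}$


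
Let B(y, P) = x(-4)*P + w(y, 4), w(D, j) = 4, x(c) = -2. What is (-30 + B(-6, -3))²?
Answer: 400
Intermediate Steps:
B(y, P) = 4 - 2*P (B(y, P) = -2*P + 4 = 4 - 2*P)
(-30 + B(-6, -3))² = (-30 + (4 - 2*(-3)))² = (-30 + (4 + 6))² = (-30 + 10)² = (-20)² = 400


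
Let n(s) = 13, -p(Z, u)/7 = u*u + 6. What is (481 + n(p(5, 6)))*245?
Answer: 121030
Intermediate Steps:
p(Z, u) = -42 - 7*u² (p(Z, u) = -7*(u*u + 6) = -7*(u² + 6) = -7*(6 + u²) = -42 - 7*u²)
(481 + n(p(5, 6)))*245 = (481 + 13)*245 = 494*245 = 121030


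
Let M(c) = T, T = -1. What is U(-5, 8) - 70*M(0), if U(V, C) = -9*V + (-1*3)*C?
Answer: 91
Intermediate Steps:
U(V, C) = -9*V - 3*C
M(c) = -1
U(-5, 8) - 70*M(0) = (-9*(-5) - 3*8) - 70*(-1) = (45 - 24) + 70 = 21 + 70 = 91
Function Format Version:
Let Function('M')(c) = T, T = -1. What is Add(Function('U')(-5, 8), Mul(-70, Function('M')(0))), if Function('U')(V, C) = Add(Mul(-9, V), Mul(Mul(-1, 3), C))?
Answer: 91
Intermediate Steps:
Function('U')(V, C) = Add(Mul(-9, V), Mul(-3, C))
Function('M')(c) = -1
Add(Function('U')(-5, 8), Mul(-70, Function('M')(0))) = Add(Add(Mul(-9, -5), Mul(-3, 8)), Mul(-70, -1)) = Add(Add(45, -24), 70) = Add(21, 70) = 91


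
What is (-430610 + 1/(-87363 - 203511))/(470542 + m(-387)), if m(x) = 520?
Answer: -125253253141/137019688188 ≈ -0.91413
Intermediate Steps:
(-430610 + 1/(-87363 - 203511))/(470542 + m(-387)) = (-430610 + 1/(-87363 - 203511))/(470542 + 520) = (-430610 + 1/(-290874))/471062 = (-430610 - 1/290874)*(1/471062) = -125253253141/290874*1/471062 = -125253253141/137019688188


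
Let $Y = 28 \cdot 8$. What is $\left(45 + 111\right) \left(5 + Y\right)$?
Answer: $35724$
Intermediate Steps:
$Y = 224$
$\left(45 + 111\right) \left(5 + Y\right) = \left(45 + 111\right) \left(5 + 224\right) = 156 \cdot 229 = 35724$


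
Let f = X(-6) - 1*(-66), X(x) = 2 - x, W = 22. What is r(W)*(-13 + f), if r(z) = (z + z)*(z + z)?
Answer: 118096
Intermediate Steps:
r(z) = 4*z² (r(z) = (2*z)*(2*z) = 4*z²)
f = 74 (f = (2 - 1*(-6)) - 1*(-66) = (2 + 6) + 66 = 8 + 66 = 74)
r(W)*(-13 + f) = (4*22²)*(-13 + 74) = (4*484)*61 = 1936*61 = 118096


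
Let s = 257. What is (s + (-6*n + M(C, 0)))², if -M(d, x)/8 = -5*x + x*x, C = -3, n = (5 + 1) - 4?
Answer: 60025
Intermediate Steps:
n = 2 (n = 6 - 4 = 2)
M(d, x) = -8*x² + 40*x (M(d, x) = -8*(-5*x + x*x) = -8*(-5*x + x²) = -8*(x² - 5*x) = -8*x² + 40*x)
(s + (-6*n + M(C, 0)))² = (257 + (-6*2 + 8*0*(5 - 1*0)))² = (257 + (-12 + 8*0*(5 + 0)))² = (257 + (-12 + 8*0*5))² = (257 + (-12 + 0))² = (257 - 12)² = 245² = 60025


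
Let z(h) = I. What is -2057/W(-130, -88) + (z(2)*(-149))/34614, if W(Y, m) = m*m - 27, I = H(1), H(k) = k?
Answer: -72350831/267116238 ≈ -0.27086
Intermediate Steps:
I = 1
z(h) = 1
W(Y, m) = -27 + m² (W(Y, m) = m² - 27 = -27 + m²)
-2057/W(-130, -88) + (z(2)*(-149))/34614 = -2057/(-27 + (-88)²) + (1*(-149))/34614 = -2057/(-27 + 7744) - 149*1/34614 = -2057/7717 - 149/34614 = -72350831/267116238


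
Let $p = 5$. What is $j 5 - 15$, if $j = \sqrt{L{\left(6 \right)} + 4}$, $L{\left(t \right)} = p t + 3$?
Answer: $-15 + 5 \sqrt{37} \approx 15.414$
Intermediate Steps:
$L{\left(t \right)} = 3 + 5 t$ ($L{\left(t \right)} = 5 t + 3 = 3 + 5 t$)
$j = \sqrt{37}$ ($j = \sqrt{\left(3 + 5 \cdot 6\right) + 4} = \sqrt{\left(3 + 30\right) + 4} = \sqrt{33 + 4} = \sqrt{37} \approx 6.0828$)
$j 5 - 15 = \sqrt{37} \cdot 5 - 15 = 5 \sqrt{37} - 15 = -15 + 5 \sqrt{37}$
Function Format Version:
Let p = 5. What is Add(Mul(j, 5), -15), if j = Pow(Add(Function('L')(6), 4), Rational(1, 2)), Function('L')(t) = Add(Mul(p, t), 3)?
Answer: Add(-15, Mul(5, Pow(37, Rational(1, 2)))) ≈ 15.414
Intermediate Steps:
Function('L')(t) = Add(3, Mul(5, t)) (Function('L')(t) = Add(Mul(5, t), 3) = Add(3, Mul(5, t)))
j = Pow(37, Rational(1, 2)) (j = Pow(Add(Add(3, Mul(5, 6)), 4), Rational(1, 2)) = Pow(Add(Add(3, 30), 4), Rational(1, 2)) = Pow(Add(33, 4), Rational(1, 2)) = Pow(37, Rational(1, 2)) ≈ 6.0828)
Add(Mul(j, 5), -15) = Add(Mul(Pow(37, Rational(1, 2)), 5), -15) = Add(Mul(5, Pow(37, Rational(1, 2))), -15) = Add(-15, Mul(5, Pow(37, Rational(1, 2))))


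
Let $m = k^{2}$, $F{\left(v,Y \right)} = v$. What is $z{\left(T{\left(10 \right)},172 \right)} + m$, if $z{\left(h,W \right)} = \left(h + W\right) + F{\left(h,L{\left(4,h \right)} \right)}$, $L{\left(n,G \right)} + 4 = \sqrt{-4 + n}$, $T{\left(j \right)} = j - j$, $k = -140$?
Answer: $19772$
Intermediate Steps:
$T{\left(j \right)} = 0$
$L{\left(n,G \right)} = -4 + \sqrt{-4 + n}$
$z{\left(h,W \right)} = W + 2 h$ ($z{\left(h,W \right)} = \left(h + W\right) + h = \left(W + h\right) + h = W + 2 h$)
$m = 19600$ ($m = \left(-140\right)^{2} = 19600$)
$z{\left(T{\left(10 \right)},172 \right)} + m = \left(172 + 2 \cdot 0\right) + 19600 = \left(172 + 0\right) + 19600 = 172 + 19600 = 19772$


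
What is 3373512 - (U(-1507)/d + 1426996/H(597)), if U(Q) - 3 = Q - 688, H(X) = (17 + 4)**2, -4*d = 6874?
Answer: 729768995644/216531 ≈ 3.3703e+6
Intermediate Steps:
d = -3437/2 (d = -1/4*6874 = -3437/2 ≈ -1718.5)
H(X) = 441 (H(X) = 21**2 = 441)
U(Q) = -685 + Q (U(Q) = 3 + (Q - 688) = 3 + (-688 + Q) = -685 + Q)
3373512 - (U(-1507)/d + 1426996/H(597)) = 3373512 - ((-685 - 1507)/(-3437/2) + 1426996/441) = 3373512 - (-2192*(-2/3437) + 1426996*(1/441)) = 3373512 - (4384/3437 + 1426996/441) = 3373512 - 1*700931228/216531 = 3373512 - 700931228/216531 = 729768995644/216531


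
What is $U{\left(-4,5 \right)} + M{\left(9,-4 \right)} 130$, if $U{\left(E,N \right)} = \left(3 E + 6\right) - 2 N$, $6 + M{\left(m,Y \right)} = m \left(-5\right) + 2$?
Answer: $-6386$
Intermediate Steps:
$M{\left(m,Y \right)} = -4 - 5 m$ ($M{\left(m,Y \right)} = -6 + \left(m \left(-5\right) + 2\right) = -6 - \left(-2 + 5 m\right) = -4 - 5 m$)
$U{\left(E,N \right)} = 6 - 2 N + 3 E$ ($U{\left(E,N \right)} = \left(6 + 3 E\right) - 2 N = 6 - 2 N + 3 E$)
$U{\left(-4,5 \right)} + M{\left(9,-4 \right)} 130 = \left(6 - 10 + 3 \left(-4\right)\right) + \left(-4 - 45\right) 130 = \left(6 - 10 - 12\right) + \left(-4 - 45\right) 130 = -16 - 6370 = -6386$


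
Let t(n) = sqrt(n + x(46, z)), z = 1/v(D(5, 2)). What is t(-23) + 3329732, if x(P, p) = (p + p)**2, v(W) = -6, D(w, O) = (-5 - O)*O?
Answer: 3329732 + I*sqrt(206)/3 ≈ 3.3297e+6 + 4.7842*I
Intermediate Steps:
D(w, O) = O*(-5 - O)
z = -1/6 (z = 1/(-6) = -1/6 ≈ -0.16667)
x(P, p) = 4*p**2 (x(P, p) = (2*p)**2 = 4*p**2)
t(n) = sqrt(1/9 + n) (t(n) = sqrt(n + 4*(-1/6)**2) = sqrt(n + 4*(1/36)) = sqrt(n + 1/9) = sqrt(1/9 + n))
t(-23) + 3329732 = sqrt(1 + 9*(-23))/3 + 3329732 = sqrt(1 - 207)/3 + 3329732 = sqrt(-206)/3 + 3329732 = (I*sqrt(206))/3 + 3329732 = I*sqrt(206)/3 + 3329732 = 3329732 + I*sqrt(206)/3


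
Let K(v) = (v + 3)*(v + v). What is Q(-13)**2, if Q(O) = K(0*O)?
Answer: 0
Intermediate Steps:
K(v) = 2*v*(3 + v) (K(v) = (3 + v)*(2*v) = 2*v*(3 + v))
Q(O) = 0 (Q(O) = 2*(0*O)*(3 + 0*O) = 2*0*(3 + 0) = 2*0*3 = 0)
Q(-13)**2 = 0**2 = 0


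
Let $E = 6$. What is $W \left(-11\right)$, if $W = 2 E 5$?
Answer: $-660$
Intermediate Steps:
$W = 60$ ($W = 2 \cdot 6 \cdot 5 = 12 \cdot 5 = 60$)
$W \left(-11\right) = 60 \left(-11\right) = -660$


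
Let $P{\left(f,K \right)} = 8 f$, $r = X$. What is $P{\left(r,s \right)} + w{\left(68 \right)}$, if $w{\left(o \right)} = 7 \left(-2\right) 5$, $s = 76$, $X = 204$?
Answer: $1562$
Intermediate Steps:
$r = 204$
$w{\left(o \right)} = -70$ ($w{\left(o \right)} = \left(-14\right) 5 = -70$)
$P{\left(r,s \right)} + w{\left(68 \right)} = 8 \cdot 204 - 70 = 1632 - 70 = 1562$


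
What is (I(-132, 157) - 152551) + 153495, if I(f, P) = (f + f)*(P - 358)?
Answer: 54008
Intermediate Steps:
I(f, P) = 2*f*(-358 + P) (I(f, P) = (2*f)*(-358 + P) = 2*f*(-358 + P))
(I(-132, 157) - 152551) + 153495 = (2*(-132)*(-358 + 157) - 152551) + 153495 = (2*(-132)*(-201) - 152551) + 153495 = (53064 - 152551) + 153495 = -99487 + 153495 = 54008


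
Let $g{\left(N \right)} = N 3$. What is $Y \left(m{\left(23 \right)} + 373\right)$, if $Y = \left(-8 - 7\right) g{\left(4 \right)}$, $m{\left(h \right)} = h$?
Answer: $-71280$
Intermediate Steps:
$g{\left(N \right)} = 3 N$
$Y = -180$ ($Y = \left(-8 - 7\right) 3 \cdot 4 = \left(-15\right) 12 = -180$)
$Y \left(m{\left(23 \right)} + 373\right) = - 180 \left(23 + 373\right) = \left(-180\right) 396 = -71280$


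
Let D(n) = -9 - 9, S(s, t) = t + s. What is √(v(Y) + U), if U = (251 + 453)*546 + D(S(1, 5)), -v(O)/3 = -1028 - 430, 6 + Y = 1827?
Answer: 2*√97185 ≈ 623.49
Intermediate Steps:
S(s, t) = s + t
Y = 1821 (Y = -6 + 1827 = 1821)
D(n) = -18
v(O) = 4374 (v(O) = -3*(-1028 - 430) = -3*(-1458) = 4374)
U = 384366 (U = (251 + 453)*546 - 18 = 704*546 - 18 = 384384 - 18 = 384366)
√(v(Y) + U) = √(4374 + 384366) = √388740 = 2*√97185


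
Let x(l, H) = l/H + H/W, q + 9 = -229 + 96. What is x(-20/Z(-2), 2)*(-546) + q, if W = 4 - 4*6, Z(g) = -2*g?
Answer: 6388/5 ≈ 1277.6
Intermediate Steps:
q = -142 (q = -9 + (-229 + 96) = -9 - 133 = -142)
W = -20 (W = 4 - 24 = -20)
x(l, H) = -H/20 + l/H (x(l, H) = l/H + H/(-20) = l/H + H*(-1/20) = l/H - H/20 = -H/20 + l/H)
x(-20/Z(-2), 2)*(-546) + q = (-1/20*2 - 20/((-2*(-2)))/2)*(-546) - 142 = (-1/10 - 20/4*(1/2))*(-546) - 142 = (-1/10 - 20*1/4*(1/2))*(-546) - 142 = (-1/10 - 5*1/2)*(-546) - 142 = (-1/10 - 5/2)*(-546) - 142 = -13/5*(-546) - 142 = 7098/5 - 142 = 6388/5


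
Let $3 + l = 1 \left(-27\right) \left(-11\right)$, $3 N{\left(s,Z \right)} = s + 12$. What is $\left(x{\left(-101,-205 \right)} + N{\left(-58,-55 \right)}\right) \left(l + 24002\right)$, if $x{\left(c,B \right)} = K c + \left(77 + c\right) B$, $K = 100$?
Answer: $- \frac{378677456}{3} \approx -1.2623 \cdot 10^{8}$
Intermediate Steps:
$x{\left(c,B \right)} = 100 c + B \left(77 + c\right)$ ($x{\left(c,B \right)} = 100 c + \left(77 + c\right) B = 100 c + B \left(77 + c\right)$)
$N{\left(s,Z \right)} = 4 + \frac{s}{3}$ ($N{\left(s,Z \right)} = \frac{s + 12}{3} = \frac{12 + s}{3} = 4 + \frac{s}{3}$)
$l = 294$ ($l = -3 + 1 \left(-27\right) \left(-11\right) = -3 - -297 = -3 + 297 = 294$)
$\left(x{\left(-101,-205 \right)} + N{\left(-58,-55 \right)}\right) \left(l + 24002\right) = \left(\left(77 \left(-205\right) + 100 \left(-101\right) - -20705\right) + \left(4 + \frac{1}{3} \left(-58\right)\right)\right) \left(294 + 24002\right) = \left(\left(-15785 - 10100 + 20705\right) + \left(4 - \frac{58}{3}\right)\right) 24296 = \left(-5180 - \frac{46}{3}\right) 24296 = \left(- \frac{15586}{3}\right) 24296 = - \frac{378677456}{3}$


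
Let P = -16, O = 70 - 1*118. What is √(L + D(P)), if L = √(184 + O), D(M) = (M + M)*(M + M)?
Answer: √(1024 + 2*√34) ≈ 32.182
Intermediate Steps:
O = -48 (O = 70 - 118 = -48)
D(M) = 4*M² (D(M) = (2*M)*(2*M) = 4*M²)
L = 2*√34 (L = √(184 - 48) = √136 = 2*√34 ≈ 11.662)
√(L + D(P)) = √(2*√34 + 4*(-16)²) = √(2*√34 + 4*256) = √(2*√34 + 1024) = √(1024 + 2*√34)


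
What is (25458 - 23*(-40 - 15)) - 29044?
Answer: -2321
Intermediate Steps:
(25458 - 23*(-40 - 15)) - 29044 = (25458 - 23*(-55)) - 29044 = (25458 + 1265) - 29044 = 26723 - 29044 = -2321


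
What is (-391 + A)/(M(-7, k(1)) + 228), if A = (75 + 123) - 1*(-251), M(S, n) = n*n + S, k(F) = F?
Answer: 29/111 ≈ 0.26126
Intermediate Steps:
M(S, n) = S + n**2 (M(S, n) = n**2 + S = S + n**2)
A = 449 (A = 198 + 251 = 449)
(-391 + A)/(M(-7, k(1)) + 228) = (-391 + 449)/((-7 + 1**2) + 228) = 58/((-7 + 1) + 228) = 58/(-6 + 228) = 58/222 = 58*(1/222) = 29/111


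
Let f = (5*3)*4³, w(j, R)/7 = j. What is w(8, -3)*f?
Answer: 53760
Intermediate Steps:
w(j, R) = 7*j
f = 960 (f = 15*64 = 960)
w(8, -3)*f = (7*8)*960 = 56*960 = 53760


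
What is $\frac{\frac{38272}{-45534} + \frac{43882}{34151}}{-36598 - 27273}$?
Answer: $- \frac{9339134}{1342181425611} \approx -6.9582 \cdot 10^{-6}$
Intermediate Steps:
$\frac{\frac{38272}{-45534} + \frac{43882}{34151}}{-36598 - 27273} = \frac{38272 \left(- \frac{1}{45534}\right) + 43882 \cdot \frac{1}{34151}}{-36598 - 27273} = \frac{- \frac{19136}{22767} + \frac{1186}{923}}{-63871} = \frac{9339134}{21013941} \left(- \frac{1}{63871}\right) = - \frac{9339134}{1342181425611}$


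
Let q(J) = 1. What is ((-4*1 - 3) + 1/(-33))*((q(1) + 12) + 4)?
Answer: -3944/33 ≈ -119.52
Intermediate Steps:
((-4*1 - 3) + 1/(-33))*((q(1) + 12) + 4) = ((-4*1 - 3) + 1/(-33))*((1 + 12) + 4) = ((-4 - 3) - 1/33)*(13 + 4) = (-7 - 1/33)*17 = -232/33*17 = -3944/33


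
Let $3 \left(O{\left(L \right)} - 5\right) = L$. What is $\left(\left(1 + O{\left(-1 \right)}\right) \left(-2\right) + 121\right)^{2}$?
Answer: $\frac{108241}{9} \approx 12027.0$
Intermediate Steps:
$O{\left(L \right)} = 5 + \frac{L}{3}$
$\left(\left(1 + O{\left(-1 \right)}\right) \left(-2\right) + 121\right)^{2} = \left(\left(1 + \left(5 + \frac{1}{3} \left(-1\right)\right)\right) \left(-2\right) + 121\right)^{2} = \left(\left(1 + \left(5 - \frac{1}{3}\right)\right) \left(-2\right) + 121\right)^{2} = \left(\left(1 + \frac{14}{3}\right) \left(-2\right) + 121\right)^{2} = \left(\frac{17}{3} \left(-2\right) + 121\right)^{2} = \left(- \frac{34}{3} + 121\right)^{2} = \left(\frac{329}{3}\right)^{2} = \frac{108241}{9}$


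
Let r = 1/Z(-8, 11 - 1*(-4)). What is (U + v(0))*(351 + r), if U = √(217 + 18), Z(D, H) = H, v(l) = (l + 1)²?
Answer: 5266/15 + 5266*√235/15 ≈ 5732.8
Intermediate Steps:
v(l) = (1 + l)²
U = √235 ≈ 15.330
r = 1/15 (r = 1/(11 - 1*(-4)) = 1/(11 + 4) = 1/15 ≈ 0.066667)
(U + v(0))*(351 + r) = (√235 + (1 + 0)²)*(351 + 1/15) = (√235 + 1²)*(5266/15) = (√235 + 1)*(5266/15) = (1 + √235)*(5266/15) = 5266/15 + 5266*√235/15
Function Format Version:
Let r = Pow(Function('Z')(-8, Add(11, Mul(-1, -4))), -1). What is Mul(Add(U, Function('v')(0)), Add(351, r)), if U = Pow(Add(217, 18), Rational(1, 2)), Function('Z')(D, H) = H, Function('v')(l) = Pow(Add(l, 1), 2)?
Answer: Add(Rational(5266, 15), Mul(Rational(5266, 15), Pow(235, Rational(1, 2)))) ≈ 5732.8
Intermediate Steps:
Function('v')(l) = Pow(Add(1, l), 2)
U = Pow(235, Rational(1, 2)) ≈ 15.330
r = Rational(1, 15) (r = Pow(Add(11, Mul(-1, -4)), -1) = Pow(Add(11, 4), -1) = Pow(15, -1) = Rational(1, 15) ≈ 0.066667)
Mul(Add(U, Function('v')(0)), Add(351, r)) = Mul(Add(Pow(235, Rational(1, 2)), Pow(Add(1, 0), 2)), Add(351, Rational(1, 15))) = Mul(Add(Pow(235, Rational(1, 2)), Pow(1, 2)), Rational(5266, 15)) = Mul(Add(Pow(235, Rational(1, 2)), 1), Rational(5266, 15)) = Mul(Add(1, Pow(235, Rational(1, 2))), Rational(5266, 15)) = Add(Rational(5266, 15), Mul(Rational(5266, 15), Pow(235, Rational(1, 2))))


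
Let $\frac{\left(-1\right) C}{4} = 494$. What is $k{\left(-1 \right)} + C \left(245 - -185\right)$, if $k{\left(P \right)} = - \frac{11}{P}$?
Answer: $-849669$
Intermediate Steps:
$C = -1976$ ($C = \left(-4\right) 494 = -1976$)
$k{\left(-1 \right)} + C \left(245 - -185\right) = - \frac{11}{-1} - 1976 \left(245 - -185\right) = \left(-11\right) \left(-1\right) - 1976 \left(245 + 185\right) = 11 - 849680 = -849669$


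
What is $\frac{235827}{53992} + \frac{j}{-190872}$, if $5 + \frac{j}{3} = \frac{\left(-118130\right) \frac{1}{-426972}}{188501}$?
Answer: $\frac{4439831210380130003}{1016469928279613808} \approx 4.3679$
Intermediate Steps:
$j = - \frac{201211563365}{13414108162}$ ($j = -15 + 3 \frac{\left(-118130\right) \frac{1}{-426972}}{188501} = -15 + 3 \left(-118130\right) \left(- \frac{1}{426972}\right) \frac{1}{188501} = -15 + 3 \cdot \frac{59065}{213486} \cdot \frac{1}{188501} = -15 + 3 \cdot \frac{59065}{40242324486} = -15 + \frac{59065}{13414108162} = - \frac{201211563365}{13414108162} \approx -15.0$)
$\frac{235827}{53992} + \frac{j}{-190872} = \frac{235827}{53992} - \frac{201211563365}{13414108162 \left(-190872\right)} = 235827 \cdot \frac{1}{53992} - - \frac{201211563365}{2560377653097264} = \frac{235827}{53992} + \frac{201211563365}{2560377653097264} = \frac{4439831210380130003}{1016469928279613808}$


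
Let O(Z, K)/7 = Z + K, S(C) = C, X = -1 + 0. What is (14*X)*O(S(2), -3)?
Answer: 98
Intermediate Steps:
X = -1
O(Z, K) = 7*K + 7*Z (O(Z, K) = 7*(Z + K) = 7*(K + Z) = 7*K + 7*Z)
(14*X)*O(S(2), -3) = (14*(-1))*(7*(-3) + 7*2) = -14*(-21 + 14) = -14*(-7) = 98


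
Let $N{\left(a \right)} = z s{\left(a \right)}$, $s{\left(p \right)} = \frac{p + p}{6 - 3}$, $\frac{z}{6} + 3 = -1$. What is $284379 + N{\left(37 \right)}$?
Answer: $283787$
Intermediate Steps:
$z = -24$ ($z = -18 + 6 \left(-1\right) = -18 - 6 = -24$)
$s{\left(p \right)} = \frac{2 p}{3}$
$N{\left(a \right)} = - 16 a$ ($N{\left(a \right)} = - 24 \frac{2 a}{3} = - 16 a$)
$284379 + N{\left(37 \right)} = 284379 - 592 = 283787$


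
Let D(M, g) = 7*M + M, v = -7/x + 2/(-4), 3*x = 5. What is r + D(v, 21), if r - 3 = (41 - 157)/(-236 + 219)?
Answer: -2361/85 ≈ -27.776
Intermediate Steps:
x = 5/3 (x = (1/3)*5 = 5/3 ≈ 1.6667)
r = 167/17 (r = 3 + (41 - 157)/(-236 + 219) = 3 - 116/(-17) = 3 - 116*(-1/17) = 3 + 116/17 = 167/17 ≈ 9.8235)
v = -47/10 (v = -7/5/3 + 2/(-4) = -7*3/5 + 2*(-1/4) = -21/5 - 1/2 = -47/10 ≈ -4.7000)
D(M, g) = 8*M
r + D(v, 21) = 167/17 + 8*(-47/10) = 167/17 - 188/5 = -2361/85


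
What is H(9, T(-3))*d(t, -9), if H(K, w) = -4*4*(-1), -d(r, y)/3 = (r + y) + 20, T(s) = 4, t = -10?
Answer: -48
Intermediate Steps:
d(r, y) = -60 - 3*r - 3*y (d(r, y) = -3*((r + y) + 20) = -3*(20 + r + y) = -60 - 3*r - 3*y)
H(K, w) = 16 (H(K, w) = -16*(-1) = 16)
H(9, T(-3))*d(t, -9) = 16*(-60 - 3*(-10) - 3*(-9)) = 16*(-60 + 30 + 27) = 16*(-3) = -48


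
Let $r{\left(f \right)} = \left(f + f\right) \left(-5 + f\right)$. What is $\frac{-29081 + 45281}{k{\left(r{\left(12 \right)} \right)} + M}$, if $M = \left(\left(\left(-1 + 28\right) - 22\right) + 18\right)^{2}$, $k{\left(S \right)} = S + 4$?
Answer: $\frac{16200}{701} \approx 23.11$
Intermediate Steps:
$r{\left(f \right)} = 2 f \left(-5 + f\right)$
$k{\left(S \right)} = 4 + S$
$M = 529$ ($M = \left(\left(27 - 22\right) + 18\right)^{2} = \left(5 + 18\right)^{2} = 23^{2} = 529$)
$\frac{-29081 + 45281}{k{\left(r{\left(12 \right)} \right)} + M} = \frac{-29081 + 45281}{\left(4 + 2 \cdot 12 \left(-5 + 12\right)\right) + 529} = \frac{16200}{\left(4 + 2 \cdot 12 \cdot 7\right) + 529} = \frac{16200}{\left(4 + 168\right) + 529} = \frac{16200}{172 + 529} = \frac{16200}{701}$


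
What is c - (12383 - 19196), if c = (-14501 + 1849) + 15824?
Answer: 9985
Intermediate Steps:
c = 3172 (c = -12652 + 15824 = 3172)
c - (12383 - 19196) = 3172 - (12383 - 19196) = 3172 - 1*(-6813) = 3172 + 6813 = 9985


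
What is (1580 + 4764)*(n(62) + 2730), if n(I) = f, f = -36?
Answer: 17090736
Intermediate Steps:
n(I) = -36
(1580 + 4764)*(n(62) + 2730) = (1580 + 4764)*(-36 + 2730) = 6344*2694 = 17090736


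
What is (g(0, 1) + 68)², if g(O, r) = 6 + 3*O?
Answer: 5476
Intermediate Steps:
(g(0, 1) + 68)² = ((6 + 3*0) + 68)² = ((6 + 0) + 68)² = (6 + 68)² = 74² = 5476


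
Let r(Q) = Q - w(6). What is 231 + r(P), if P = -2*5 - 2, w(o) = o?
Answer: 213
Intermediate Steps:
P = -12 (P = -10 - 2 = -12)
r(Q) = -6 + Q (r(Q) = Q - 1*6 = Q - 6 = -6 + Q)
231 + r(P) = 231 + (-6 - 12) = 231 - 18 = 213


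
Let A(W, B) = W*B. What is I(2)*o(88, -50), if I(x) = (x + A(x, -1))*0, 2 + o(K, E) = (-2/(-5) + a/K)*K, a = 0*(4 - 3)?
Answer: 0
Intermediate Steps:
a = 0 (a = 0*1 = 0)
A(W, B) = B*W
o(K, E) = -2 + 2*K/5 (o(K, E) = -2 + (-2/(-5) + 0/K)*K = -2 + (-2*(-1/5) + 0)*K = -2 + (2/5 + 0)*K = -2 + 2*K/5)
I(x) = 0 (I(x) = (x - x)*0 = 0*0 = 0)
I(2)*o(88, -50) = 0*(-2 + (2/5)*88) = 0*(-2 + 176/5) = 0*(166/5) = 0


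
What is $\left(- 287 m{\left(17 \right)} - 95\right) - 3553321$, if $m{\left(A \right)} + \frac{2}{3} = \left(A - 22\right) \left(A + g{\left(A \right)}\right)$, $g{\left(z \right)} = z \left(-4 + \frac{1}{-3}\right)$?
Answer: $- \frac{10903624}{3} \approx -3.6345 \cdot 10^{6}$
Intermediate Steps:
$g{\left(z \right)} = - \frac{13 z}{3}$ ($g{\left(z \right)} = z \left(-4 - \frac{1}{3}\right) = z \left(- \frac{13}{3}\right) = - \frac{13 z}{3}$)
$m{\left(A \right)} = - \frac{2}{3} - \frac{10 A \left(-22 + A\right)}{3}$ ($m{\left(A \right)} = - \frac{2}{3} + \left(A - 22\right) \left(A - \frac{13 A}{3}\right) = - \frac{2}{3} + \left(-22 + A\right) \left(- \frac{10 A}{3}\right) = - \frac{2}{3} - \frac{10 A \left(-22 + A\right)}{3}$)
$\left(- 287 m{\left(17 \right)} - 95\right) - 3553321 = \left(- 287 \left(- \frac{2}{3} - \frac{10 \cdot 17^{2}}{3} + \frac{220}{3} \cdot 17\right) - 95\right) - 3553321 = \left(- 287 \left(- \frac{2}{3} - \frac{2890}{3} + \frac{3740}{3}\right) - 95\right) - 3553321 = \left(\left(-287\right) \frac{848}{3} - 95\right) - 3553321 = \left(- \frac{243376}{3} - 95\right) - 3553321 = - \frac{243661}{3} - 3553321 = - \frac{10903624}{3}$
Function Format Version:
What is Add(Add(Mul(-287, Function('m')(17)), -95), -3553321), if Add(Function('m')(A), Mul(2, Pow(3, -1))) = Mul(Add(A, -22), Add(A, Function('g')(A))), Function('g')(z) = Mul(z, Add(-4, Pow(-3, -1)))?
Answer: Rational(-10903624, 3) ≈ -3.6345e+6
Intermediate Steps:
Function('g')(z) = Mul(Rational(-13, 3), z) (Function('g')(z) = Mul(z, Add(-4, Rational(-1, 3))) = Mul(z, Rational(-13, 3)) = Mul(Rational(-13, 3), z))
Function('m')(A) = Add(Rational(-2, 3), Mul(Rational(-10, 3), A, Add(-22, A))) (Function('m')(A) = Add(Rational(-2, 3), Mul(Add(A, -22), Add(A, Mul(Rational(-13, 3), A)))) = Add(Rational(-2, 3), Mul(Add(-22, A), Mul(Rational(-10, 3), A))) = Add(Rational(-2, 3), Mul(Rational(-10, 3), A, Add(-22, A))))
Add(Add(Mul(-287, Function('m')(17)), -95), -3553321) = Add(Add(Mul(-287, Add(Rational(-2, 3), Mul(Rational(-10, 3), Pow(17, 2)), Mul(Rational(220, 3), 17))), -95), -3553321) = Add(Add(Mul(-287, Add(Rational(-2, 3), Mul(Rational(-10, 3), 289), Rational(3740, 3))), -95), -3553321) = Add(Add(Mul(-287, Add(Rational(-2, 3), Rational(-2890, 3), Rational(3740, 3))), -95), -3553321) = Add(Add(Mul(-287, Rational(848, 3)), -95), -3553321) = Add(Add(Rational(-243376, 3), -95), -3553321) = Add(Rational(-243661, 3), -3553321) = Rational(-10903624, 3)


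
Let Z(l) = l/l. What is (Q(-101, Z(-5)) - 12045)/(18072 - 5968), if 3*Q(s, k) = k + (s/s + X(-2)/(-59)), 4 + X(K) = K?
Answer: -2131841/2142408 ≈ -0.99507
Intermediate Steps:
X(K) = -4 + K
Z(l) = 1
Q(s, k) = 65/177 + k/3 (Q(s, k) = (k + (s/s + (-4 - 2)/(-59)))/3 = (k + (1 - 6*(-1/59)))/3 = (k + (1 + 6/59))/3 = (k + 65/59)/3 = (65/59 + k)/3 = 65/177 + k/3)
(Q(-101, Z(-5)) - 12045)/(18072 - 5968) = ((65/177 + (⅓)*1) - 12045)/(18072 - 5968) = ((65/177 + ⅓) - 12045)/12104 = (124/177 - 12045)*(1/12104) = -2131841/177*1/12104 = -2131841/2142408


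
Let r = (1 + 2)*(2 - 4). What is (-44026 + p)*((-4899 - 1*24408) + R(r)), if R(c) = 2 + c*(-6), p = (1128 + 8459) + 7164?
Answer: 798311975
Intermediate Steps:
p = 16751 (p = 9587 + 7164 = 16751)
r = -6 (r = 3*(-2) = -6)
R(c) = 2 - 6*c
(-44026 + p)*((-4899 - 1*24408) + R(r)) = (-44026 + 16751)*((-4899 - 1*24408) + (2 - 6*(-6))) = -27275*((-4899 - 24408) + (2 + 36)) = -27275*(-29307 + 38) = -27275*(-29269) = 798311975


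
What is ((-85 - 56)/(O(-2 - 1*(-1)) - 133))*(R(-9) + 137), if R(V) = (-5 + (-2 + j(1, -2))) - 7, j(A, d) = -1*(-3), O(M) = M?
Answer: 8883/67 ≈ 132.58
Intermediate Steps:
j(A, d) = 3
R(V) = -11 (R(V) = (-5 + (-2 + 3)) - 7 = (-5 + 1) - 7 = -4 - 7 = -11)
((-85 - 56)/(O(-2 - 1*(-1)) - 133))*(R(-9) + 137) = ((-85 - 56)/((-2 - 1*(-1)) - 133))*(-11 + 137) = -141/((-2 + 1) - 133)*126 = -141/(-1 - 133)*126 = -141/(-134)*126 = -141*(-1/134)*126 = (141/134)*126 = 8883/67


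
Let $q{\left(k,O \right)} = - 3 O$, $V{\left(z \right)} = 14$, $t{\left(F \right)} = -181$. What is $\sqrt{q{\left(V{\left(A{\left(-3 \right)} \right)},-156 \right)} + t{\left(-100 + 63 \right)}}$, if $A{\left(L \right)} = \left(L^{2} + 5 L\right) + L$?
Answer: $\sqrt{287} \approx 16.941$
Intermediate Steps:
$A{\left(L \right)} = L^{2} + 6 L$
$\sqrt{q{\left(V{\left(A{\left(-3 \right)} \right)},-156 \right)} + t{\left(-100 + 63 \right)}} = \sqrt{\left(-3\right) \left(-156\right) - 181} = \sqrt{468 - 181} = \sqrt{287}$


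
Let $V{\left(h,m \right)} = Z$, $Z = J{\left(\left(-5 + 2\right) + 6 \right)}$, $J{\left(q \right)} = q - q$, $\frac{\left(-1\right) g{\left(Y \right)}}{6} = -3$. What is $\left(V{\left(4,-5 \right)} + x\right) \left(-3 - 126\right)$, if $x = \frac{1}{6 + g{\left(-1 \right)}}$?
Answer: $- \frac{43}{8} \approx -5.375$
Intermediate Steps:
$g{\left(Y \right)} = 18$ ($g{\left(Y \right)} = \left(-6\right) \left(-3\right) = 18$)
$J{\left(q \right)} = 0$
$Z = 0$
$x = \frac{1}{24}$ ($x = \frac{1}{6 + 18} = \frac{1}{24} \approx 0.041667$)
$V{\left(h,m \right)} = 0$
$\left(V{\left(4,-5 \right)} + x\right) \left(-3 - 126\right) = \left(0 + \frac{1}{24}\right) \left(-3 - 126\right) = \frac{-3 - 126}{24} = \frac{1}{24} \left(-129\right) = - \frac{43}{8}$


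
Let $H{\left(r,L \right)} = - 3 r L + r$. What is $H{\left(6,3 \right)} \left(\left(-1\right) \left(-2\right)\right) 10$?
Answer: $-960$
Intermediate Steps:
$H{\left(r,L \right)} = r - 3 L r$ ($H{\left(r,L \right)} = - 3 L r + r = r - 3 L r$)
$H{\left(6,3 \right)} \left(\left(-1\right) \left(-2\right)\right) 10 = 6 \left(1 - 9\right) \left(\left(-1\right) \left(-2\right)\right) 10 = 6 \left(1 - 9\right) 2 \cdot 10 = 6 \left(-8\right) 2 \cdot 10 = \left(-48\right) 2 \cdot 10 = \left(-96\right) 10 = -960$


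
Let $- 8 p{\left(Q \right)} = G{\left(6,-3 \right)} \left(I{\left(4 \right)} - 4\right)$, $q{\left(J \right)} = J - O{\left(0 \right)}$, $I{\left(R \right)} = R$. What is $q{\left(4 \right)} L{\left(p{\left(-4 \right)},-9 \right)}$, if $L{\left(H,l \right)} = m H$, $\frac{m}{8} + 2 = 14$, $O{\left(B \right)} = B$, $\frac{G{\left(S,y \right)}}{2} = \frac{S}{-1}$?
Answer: $0$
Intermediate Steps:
$G{\left(S,y \right)} = - 2 S$ ($G{\left(S,y \right)} = 2 \frac{S}{-1} = 2 S \left(-1\right) = 2 \left(- S\right) = - 2 S$)
$m = 96$ ($m = -16 + 8 \cdot 14 = -16 + 112 = 96$)
$q{\left(J \right)} = J$ ($q{\left(J \right)} = J - 0 = J + 0 = J$)
$p{\left(Q \right)} = 0$ ($p{\left(Q \right)} = - \frac{\left(-2\right) 6 \left(4 - 4\right)}{8} = - \frac{\left(-12\right) 0}{8} = \left(- \frac{1}{8}\right) 0 = 0$)
$L{\left(H,l \right)} = 96 H$
$q{\left(4 \right)} L{\left(p{\left(-4 \right)},-9 \right)} = 4 \cdot 96 \cdot 0 = 4 \cdot 0 = 0$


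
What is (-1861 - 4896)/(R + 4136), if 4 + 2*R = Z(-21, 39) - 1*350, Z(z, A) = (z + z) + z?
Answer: -13514/7855 ≈ -1.7204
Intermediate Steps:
Z(z, A) = 3*z (Z(z, A) = 2*z + z = 3*z)
R = -417/2 (R = -2 + (3*(-21) - 1*350)/2 = -2 + (-63 - 350)/2 = -2 + (½)*(-413) = -2 - 413/2 = -417/2 ≈ -208.50)
(-1861 - 4896)/(R + 4136) = (-1861 - 4896)/(-417/2 + 4136) = -6757/7855/2 = -6757*2/7855 = -13514/7855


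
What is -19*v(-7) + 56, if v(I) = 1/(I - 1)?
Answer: 467/8 ≈ 58.375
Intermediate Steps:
v(I) = 1/(-1 + I)
-19*v(-7) + 56 = -19/(-1 - 7) + 56 = -19/(-8) + 56 = -19*(-⅛) + 56 = 19/8 + 56 = 467/8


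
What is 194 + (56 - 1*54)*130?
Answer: 454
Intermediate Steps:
194 + (56 - 1*54)*130 = 194 + (56 - 54)*130 = 194 + 2*130 = 194 + 260 = 454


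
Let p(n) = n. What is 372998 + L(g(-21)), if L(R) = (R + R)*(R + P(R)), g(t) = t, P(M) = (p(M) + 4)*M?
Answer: 358886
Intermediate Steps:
P(M) = M*(4 + M) (P(M) = (M + 4)*M = (4 + M)*M = M*(4 + M))
L(R) = 2*R*(R + R*(4 + R)) (L(R) = (R + R)*(R + R*(4 + R)) = (2*R)*(R + R*(4 + R)) = 2*R*(R + R*(4 + R)))
372998 + L(g(-21)) = 372998 + 2*(-21)**2*(5 - 21) = 372998 + 2*441*(-16) = 372998 - 14112 = 358886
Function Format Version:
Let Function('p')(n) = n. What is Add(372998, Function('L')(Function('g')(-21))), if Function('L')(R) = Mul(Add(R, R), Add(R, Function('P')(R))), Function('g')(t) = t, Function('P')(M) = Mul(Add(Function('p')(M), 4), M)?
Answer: 358886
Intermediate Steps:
Function('P')(M) = Mul(M, Add(4, M)) (Function('P')(M) = Mul(Add(M, 4), M) = Mul(Add(4, M), M) = Mul(M, Add(4, M)))
Function('L')(R) = Mul(2, R, Add(R, Mul(R, Add(4, R)))) (Function('L')(R) = Mul(Add(R, R), Add(R, Mul(R, Add(4, R)))) = Mul(Mul(2, R), Add(R, Mul(R, Add(4, R)))) = Mul(2, R, Add(R, Mul(R, Add(4, R)))))
Add(372998, Function('L')(Function('g')(-21))) = Add(372998, Mul(2, Pow(-21, 2), Add(5, -21))) = Add(372998, Mul(2, 441, -16)) = Add(372998, -14112) = 358886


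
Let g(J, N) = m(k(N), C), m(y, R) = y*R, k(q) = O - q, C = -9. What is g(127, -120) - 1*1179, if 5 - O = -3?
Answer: -2331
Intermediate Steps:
O = 8 (O = 5 - 1*(-3) = 5 + 3 = 8)
k(q) = 8 - q
m(y, R) = R*y
g(J, N) = -72 + 9*N (g(J, N) = -9*(8 - N) = -72 + 9*N)
g(127, -120) - 1*1179 = (-72 + 9*(-120)) - 1*1179 = (-72 - 1080) - 1179 = -1152 - 1179 = -2331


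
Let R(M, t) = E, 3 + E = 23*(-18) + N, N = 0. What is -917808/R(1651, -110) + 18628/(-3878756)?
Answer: 296662126581/134786771 ≈ 2201.0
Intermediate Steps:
E = -417 (E = -3 + (23*(-18) + 0) = -3 + (-414 + 0) = -3 - 414 = -417)
R(M, t) = -417
-917808/R(1651, -110) + 18628/(-3878756) = -917808/(-417) + 18628/(-3878756) = -917808*(-1/417) + 18628*(-1/3878756) = 305936/139 - 4657/969689 = 296662126581/134786771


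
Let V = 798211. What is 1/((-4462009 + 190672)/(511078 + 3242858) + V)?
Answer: 417104/332936526351 ≈ 1.2528e-6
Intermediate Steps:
1/((-4462009 + 190672)/(511078 + 3242858) + V) = 1/((-4462009 + 190672)/(511078 + 3242858) + 798211) = 1/(-4271337/3753936 + 798211) = 1/(-4271337*1/3753936 + 798211) = 1/(-474593/417104 + 798211) = 1/(332936526351/417104) = 417104/332936526351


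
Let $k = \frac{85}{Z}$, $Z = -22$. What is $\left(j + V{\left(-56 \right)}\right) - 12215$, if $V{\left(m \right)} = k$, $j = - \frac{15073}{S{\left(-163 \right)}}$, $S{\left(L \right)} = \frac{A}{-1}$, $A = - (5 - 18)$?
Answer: $- \frac{3162989}{286} \approx -11059.0$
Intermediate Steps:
$A = 13$ ($A = \left(-1\right) \left(-13\right) = 13$)
$S{\left(L \right)} = -13$ ($S{\left(L \right)} = \frac{13}{-1} = 13 \left(-1\right) = -13$)
$j = \frac{15073}{13}$ ($j = - \frac{15073}{-13} = \left(-15073\right) \left(- \frac{1}{13}\right) = \frac{15073}{13} \approx 1159.5$)
$k = - \frac{85}{22}$ ($k = \frac{85}{-22} = 85 \left(- \frac{1}{22}\right) = - \frac{85}{22} \approx -3.8636$)
$V{\left(m \right)} = - \frac{85}{22}$
$\left(j + V{\left(-56 \right)}\right) - 12215 = \left(\frac{15073}{13} - \frac{85}{22}\right) - 12215 = \frac{330501}{286} - 12215 = - \frac{3162989}{286}$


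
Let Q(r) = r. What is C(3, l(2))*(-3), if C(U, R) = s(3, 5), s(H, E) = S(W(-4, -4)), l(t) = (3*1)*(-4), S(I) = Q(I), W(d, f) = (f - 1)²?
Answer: -75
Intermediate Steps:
W(d, f) = (-1 + f)²
S(I) = I
l(t) = -12 (l(t) = 3*(-4) = -12)
s(H, E) = 25 (s(H, E) = (-1 - 4)² = (-5)² = 25)
C(U, R) = 25
C(3, l(2))*(-3) = 25*(-3) = -75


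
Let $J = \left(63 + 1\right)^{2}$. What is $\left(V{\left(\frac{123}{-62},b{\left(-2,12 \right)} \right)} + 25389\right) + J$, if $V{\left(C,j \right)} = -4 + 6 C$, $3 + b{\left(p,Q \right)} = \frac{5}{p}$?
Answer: $\frac{913542}{31} \approx 29469.0$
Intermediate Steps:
$b{\left(p,Q \right)} = -3 + \frac{5}{p}$
$J = 4096$ ($J = 64^{2} = 4096$)
$\left(V{\left(\frac{123}{-62},b{\left(-2,12 \right)} \right)} + 25389\right) + J = \left(\left(-4 + 6 \frac{123}{-62}\right) + 25389\right) + 4096 = \left(\left(-4 + 6 \cdot 123 \left(- \frac{1}{62}\right)\right) + 25389\right) + 4096 = \left(\left(-4 + 6 \left(- \frac{123}{62}\right)\right) + 25389\right) + 4096 = \left(\left(-4 - \frac{369}{31}\right) + 25389\right) + 4096 = \left(- \frac{493}{31} + 25389\right) + 4096 = \frac{786566}{31} + 4096 = \frac{913542}{31}$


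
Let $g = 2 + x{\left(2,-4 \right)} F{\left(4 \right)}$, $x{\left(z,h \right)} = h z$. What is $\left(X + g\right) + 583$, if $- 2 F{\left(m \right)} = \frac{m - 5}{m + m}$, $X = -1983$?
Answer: $- \frac{2797}{2} \approx -1398.5$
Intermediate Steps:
$F{\left(m \right)} = - \frac{-5 + m}{4 m}$ ($F{\left(m \right)} = - \frac{\left(m - 5\right) \frac{1}{m + m}}{2} = - \frac{\left(-5 + m\right) \frac{1}{2 m}}{2} = - \frac{\frac{1}{2} \frac{1}{m} \left(-5 + m\right)}{2} = - \frac{-5 + m}{4 m}$)
$g = \frac{3}{2}$ ($g = 2 + \left(-4\right) 2 \frac{5 - 4}{4 \cdot 4} = 2 - 8 \cdot \frac{1}{4} \cdot \frac{1}{4} \left(5 - 4\right) = 2 - 8 \cdot \frac{1}{4} \cdot \frac{1}{4} \cdot 1 = 2 - \frac{1}{2} = \frac{3}{2} \approx 1.5$)
$\left(X + g\right) + 583 = \left(-1983 + \frac{3}{2}\right) + 583 = - \frac{3963}{2} + 583 = - \frac{2797}{2}$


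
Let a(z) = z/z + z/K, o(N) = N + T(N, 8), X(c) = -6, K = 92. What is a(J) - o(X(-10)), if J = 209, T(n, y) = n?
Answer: 1405/92 ≈ 15.272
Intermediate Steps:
o(N) = 2*N (o(N) = N + N = 2*N)
a(z) = 1 + z/92 (a(z) = z/z + z/92 = 1 + z*(1/92) = 1 + z/92)
a(J) - o(X(-10)) = (1 + (1/92)*209) - 2*(-6) = (1 + 209/92) - 1*(-12) = 301/92 + 12 = 1405/92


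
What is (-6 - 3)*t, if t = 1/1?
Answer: -9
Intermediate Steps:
t = 1
(-6 - 3)*t = (-6 - 3)*1 = -9*1 = -9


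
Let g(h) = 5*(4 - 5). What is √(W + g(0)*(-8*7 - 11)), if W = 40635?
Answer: √40970 ≈ 202.41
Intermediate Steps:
g(h) = -5 (g(h) = 5*(-1) = -5)
√(W + g(0)*(-8*7 - 11)) = √(40635 - 5*(-8*7 - 11)) = √(40635 - 5*(-56 - 11)) = √(40635 - 5*(-67)) = √(40635 + 335) = √40970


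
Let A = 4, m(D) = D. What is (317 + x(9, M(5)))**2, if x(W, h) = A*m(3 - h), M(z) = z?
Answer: 95481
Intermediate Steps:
x(W, h) = 12 - 4*h (x(W, h) = 4*(3 - h) = 12 - 4*h)
(317 + x(9, M(5)))**2 = (317 + (12 - 4*5))**2 = (317 + (12 - 20))**2 = (317 - 8)**2 = 309**2 = 95481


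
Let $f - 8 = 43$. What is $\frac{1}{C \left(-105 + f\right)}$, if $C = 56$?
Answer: $- \frac{1}{3024} \approx -0.00033069$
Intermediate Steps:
$f = 51$ ($f = 8 + 43 = 51$)
$\frac{1}{C \left(-105 + f\right)} = \frac{1}{56 \left(-105 + 51\right)} = \frac{1}{56 \left(-54\right)} = \frac{1}{-3024} = - \frac{1}{3024}$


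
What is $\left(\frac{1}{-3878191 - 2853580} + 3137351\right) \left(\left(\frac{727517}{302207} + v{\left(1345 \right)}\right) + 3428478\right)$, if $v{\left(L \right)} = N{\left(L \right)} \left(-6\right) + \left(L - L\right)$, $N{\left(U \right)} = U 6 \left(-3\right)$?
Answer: $\frac{22809720593256598992989460}{2034388318597} \approx 1.1212 \cdot 10^{13}$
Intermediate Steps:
$N{\left(U \right)} = - 18 U$ ($N{\left(U \right)} = U \left(-18\right) = - 18 U$)
$v{\left(L \right)} = 108 L$ ($v{\left(L \right)} = - 18 L \left(-6\right) + \left(L - L\right) = 108 L + 0 = 108 L$)
$\left(\frac{1}{-3878191 - 2853580} + 3137351\right) \left(\left(\frac{727517}{302207} + v{\left(1345 \right)}\right) + 3428478\right) = \left(\frac{1}{-3878191 - 2853580} + 3137351\right) \left(\left(\frac{727517}{302207} + 108 \cdot 1345\right) + 3428478\right) = \left(\frac{1}{-6731771} + 3137351\right) \left(\left(727517 \cdot \frac{1}{302207} + 145260\right) + 3428478\right) = \left(- \frac{1}{6731771} + 3137351\right) \left(\left(\frac{727517}{302207} + 145260\right) + 3428478\right) = \frac{21119928478620 \left(\frac{43899316337}{302207} + 3428478\right)}{6731771} = \frac{21119928478620}{6731771} \cdot \frac{1080009367283}{302207} = \frac{22809720593256598992989460}{2034388318597}$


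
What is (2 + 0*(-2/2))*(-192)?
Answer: -384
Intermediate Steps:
(2 + 0*(-2/2))*(-192) = (2 + 0*(-2*½))*(-192) = (2 + 0*(-1))*(-192) = (2 + 0)*(-192) = 2*(-192) = -384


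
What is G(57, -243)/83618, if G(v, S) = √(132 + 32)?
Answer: √41/41809 ≈ 0.00015315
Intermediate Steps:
G(v, S) = 2*√41 (G(v, S) = √164 = 2*√41)
G(57, -243)/83618 = (2*√41)/83618 = (2*√41)*(1/83618) = √41/41809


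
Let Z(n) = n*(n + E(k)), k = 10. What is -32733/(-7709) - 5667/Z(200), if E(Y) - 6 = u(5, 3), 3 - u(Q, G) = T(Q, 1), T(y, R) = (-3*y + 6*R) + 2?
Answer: 456792899/111009600 ≈ 4.1149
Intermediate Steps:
T(y, R) = 2 - 3*y + 6*R
u(Q, G) = -5 + 3*Q (u(Q, G) = 3 - (2 - 3*Q + 6*1) = 3 - (2 - 3*Q + 6) = 3 - (8 - 3*Q) = 3 + (-8 + 3*Q) = -5 + 3*Q)
E(Y) = 16 (E(Y) = 6 + (-5 + 3*5) = 6 + (-5 + 15) = 6 + 10 = 16)
Z(n) = n*(16 + n) (Z(n) = n*(n + 16) = n*(16 + n))
-32733/(-7709) - 5667/Z(200) = -32733/(-7709) - 5667*1/(200*(16 + 200)) = -32733*(-1/7709) - 5667/(200*216) = 32733/7709 - 5667/43200 = 32733/7709 - 5667*1/43200 = 32733/7709 - 1889/14400 = 456792899/111009600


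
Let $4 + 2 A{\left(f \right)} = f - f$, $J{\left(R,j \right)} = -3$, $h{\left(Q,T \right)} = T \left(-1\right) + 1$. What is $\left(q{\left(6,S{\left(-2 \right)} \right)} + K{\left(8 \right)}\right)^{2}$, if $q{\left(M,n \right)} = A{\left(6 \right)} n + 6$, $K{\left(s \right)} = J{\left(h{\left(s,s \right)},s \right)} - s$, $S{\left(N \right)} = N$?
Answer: $1$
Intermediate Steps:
$h{\left(Q,T \right)} = 1 - T$ ($h{\left(Q,T \right)} = - T + 1 = 1 - T$)
$K{\left(s \right)} = -3 - s$
$A{\left(f \right)} = -2$ ($A{\left(f \right)} = -2 + \frac{f - f}{2} = -2 + \frac{1}{2} \cdot 0 = -2 + 0 = -2$)
$q{\left(M,n \right)} = 6 - 2 n$ ($q{\left(M,n \right)} = - 2 n + 6 = 6 - 2 n$)
$\left(q{\left(6,S{\left(-2 \right)} \right)} + K{\left(8 \right)}\right)^{2} = \left(\left(6 - -4\right) - 11\right)^{2} = \left(\left(6 + 4\right) - 11\right)^{2} = \left(10 - 11\right)^{2} = \left(-1\right)^{2} = 1$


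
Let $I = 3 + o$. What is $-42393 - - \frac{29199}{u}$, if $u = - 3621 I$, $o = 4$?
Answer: $- \frac{358188190}{8449} \approx -42394.0$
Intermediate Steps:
$I = 7$ ($I = 3 + 4 = 7$)
$u = -25347$ ($u = \left(-3621\right) 7 = -25347$)
$-42393 - - \frac{29199}{u} = -42393 - - \frac{29199}{-25347} = -42393 - \left(-29199\right) \left(- \frac{1}{25347}\right) = -42393 - \frac{9733}{8449} = - \frac{358188190}{8449}$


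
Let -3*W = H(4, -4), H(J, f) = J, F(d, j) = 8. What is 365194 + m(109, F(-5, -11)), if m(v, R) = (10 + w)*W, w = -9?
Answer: 1095578/3 ≈ 3.6519e+5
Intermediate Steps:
W = -4/3 (W = -1/3*4 = -4/3 ≈ -1.3333)
m(v, R) = -4/3 (m(v, R) = (10 - 9)*(-4/3) = 1*(-4/3) = -4/3)
365194 + m(109, F(-5, -11)) = 365194 - 4/3 = 1095578/3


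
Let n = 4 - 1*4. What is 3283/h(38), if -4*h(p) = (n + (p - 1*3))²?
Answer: -268/25 ≈ -10.720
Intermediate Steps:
n = 0 (n = 4 - 4 = 0)
h(p) = -(-3 + p)²/4 (h(p) = -(0 + (p - 1*3))²/4 = -(0 + (p - 3))²/4 = -(0 + (-3 + p))²/4 = -(-3 + p)²/4)
3283/h(38) = 3283/((-(-3 + 38)²/4)) = 3283/((-¼*35²)) = 3283/((-¼*1225)) = 3283/(-1225/4) = 3283*(-4/1225) = -268/25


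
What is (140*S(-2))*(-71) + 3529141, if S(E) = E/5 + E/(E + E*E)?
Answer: 3543057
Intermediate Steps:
S(E) = E/5 + E/(E + E²) (S(E) = E*(⅕) + E/(E + E²) = E/5 + E/(E + E²))
(140*S(-2))*(-71) + 3529141 = (140*((5 - 2 + (-2)²)/(5*(1 - 2))))*(-71) + 3529141 = (140*((⅕)*(5 - 2 + 4)/(-1)))*(-71) + 3529141 = (140*((⅕)*(-1)*7))*(-71) + 3529141 = (140*(-7/5))*(-71) + 3529141 = -196*(-71) + 3529141 = 13916 + 3529141 = 3543057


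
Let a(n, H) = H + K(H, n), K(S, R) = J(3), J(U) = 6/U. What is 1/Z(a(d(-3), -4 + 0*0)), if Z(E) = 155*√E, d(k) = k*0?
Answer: -I*√2/310 ≈ -0.004562*I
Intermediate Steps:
K(S, R) = 2 (K(S, R) = 6/3 = 6*(⅓) = 2)
d(k) = 0
a(n, H) = 2 + H (a(n, H) = H + 2 = 2 + H)
1/Z(a(d(-3), -4 + 0*0)) = 1/(155*√(2 + (-4 + 0*0))) = 1/(155*√(2 + (-4 + 0))) = 1/(155*√(2 - 4)) = 1/(155*√(-2)) = 1/(155*(I*√2)) = 1/(155*I*√2) = -I*√2/310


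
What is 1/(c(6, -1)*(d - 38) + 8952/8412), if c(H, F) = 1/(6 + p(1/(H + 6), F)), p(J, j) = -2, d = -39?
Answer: -2804/50993 ≈ -0.054988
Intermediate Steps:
c(H, F) = ¼ (c(H, F) = 1/(6 - 2) = 1/4 = ¼)
1/(c(6, -1)*(d - 38) + 8952/8412) = 1/((-39 - 38)/4 + 8952/8412) = 1/((¼)*(-77) + 8952*(1/8412)) = 1/(-77/4 + 746/701) = 1/(-50993/2804) = -2804/50993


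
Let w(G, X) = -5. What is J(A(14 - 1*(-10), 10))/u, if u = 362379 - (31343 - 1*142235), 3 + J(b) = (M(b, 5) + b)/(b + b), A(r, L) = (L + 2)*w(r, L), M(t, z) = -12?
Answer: -4/788785 ≈ -5.0711e-6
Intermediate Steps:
A(r, L) = -10 - 5*L (A(r, L) = (L + 2)*(-5) = (2 + L)*(-5) = -10 - 5*L)
J(b) = -3 + (-12 + b)/(2*b) (J(b) = -3 + (-12 + b)/(b + b) = -3 + (-12 + b)/((2*b)) = -3 + (-12 + b)*(1/(2*b)) = -3 + (-12 + b)/(2*b))
u = 473271 (u = 362379 - (31343 - 142235) = 362379 - 1*(-110892) = 362379 + 110892 = 473271)
J(A(14 - 1*(-10), 10))/u = (-5/2 - 6/(-10 - 5*10))/473271 = (-5/2 - 6/(-10 - 50))*(1/473271) = (-5/2 - 6/(-60))*(1/473271) = (-5/2 - 6*(-1/60))*(1/473271) = (-5/2 + 1/10)*(1/473271) = -12/5*1/473271 = -4/788785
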